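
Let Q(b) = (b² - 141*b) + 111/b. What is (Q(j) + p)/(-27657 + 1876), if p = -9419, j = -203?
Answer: -12263728/5233543 ≈ -2.3433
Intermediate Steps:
Q(b) = b² - 141*b + 111/b
(Q(j) + p)/(-27657 + 1876) = ((111 + (-203)²*(-141 - 203))/(-203) - 9419)/(-27657 + 1876) = (-(111 + 41209*(-344))/203 - 9419)/(-25781) = (-(111 - 14175896)/203 - 9419)*(-1/25781) = (-1/203*(-14175785) - 9419)*(-1/25781) = (14175785/203 - 9419)*(-1/25781) = (12263728/203)*(-1/25781) = -12263728/5233543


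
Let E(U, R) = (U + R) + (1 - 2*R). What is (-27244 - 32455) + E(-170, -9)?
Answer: -59859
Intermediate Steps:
E(U, R) = 1 + U - R (E(U, R) = (R + U) + (1 - 2*R) = 1 + U - R)
(-27244 - 32455) + E(-170, -9) = (-27244 - 32455) + (1 - 170 - 1*(-9)) = -59699 + (1 - 170 + 9) = -59699 - 160 = -59859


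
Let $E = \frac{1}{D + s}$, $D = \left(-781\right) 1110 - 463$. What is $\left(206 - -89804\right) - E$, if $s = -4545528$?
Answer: $\frac{487215219011}{5412901} \approx 90010.0$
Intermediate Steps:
$D = -867373$ ($D = -866910 - 463 = -867373$)
$E = - \frac{1}{5412901}$ ($E = \frac{1}{-867373 - 4545528} = \frac{1}{-5412901} = - \frac{1}{5412901} \approx -1.8474 \cdot 10^{-7}$)
$\left(206 - -89804\right) - E = \left(206 - -89804\right) - - \frac{1}{5412901} = \left(206 + 89804\right) + \frac{1}{5412901} = 90010 + \frac{1}{5412901} = \frac{487215219011}{5412901}$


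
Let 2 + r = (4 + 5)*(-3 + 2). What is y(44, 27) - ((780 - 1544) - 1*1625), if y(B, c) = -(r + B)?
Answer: 2356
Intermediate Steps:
r = -11 (r = -2 + (4 + 5)*(-3 + 2) = -2 + 9*(-1) = -2 - 9 = -11)
y(B, c) = 11 - B (y(B, c) = -(-11 + B) = 11 - B)
y(44, 27) - ((780 - 1544) - 1*1625) = (11 - 1*44) - ((780 - 1544) - 1*1625) = (11 - 44) - (-764 - 1625) = -33 - 1*(-2389) = -33 + 2389 = 2356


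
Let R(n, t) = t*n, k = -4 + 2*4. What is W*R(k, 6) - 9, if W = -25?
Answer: -609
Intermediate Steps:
k = 4 (k = -4 + 8 = 4)
R(n, t) = n*t
W*R(k, 6) - 9 = -100*6 - 9 = -25*24 - 9 = -600 - 9 = -609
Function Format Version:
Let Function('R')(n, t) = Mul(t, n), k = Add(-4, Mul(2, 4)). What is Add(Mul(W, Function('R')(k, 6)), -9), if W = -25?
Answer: -609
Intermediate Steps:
k = 4 (k = Add(-4, 8) = 4)
Function('R')(n, t) = Mul(n, t)
Add(Mul(W, Function('R')(k, 6)), -9) = Add(Mul(-25, Mul(4, 6)), -9) = Add(Mul(-25, 24), -9) = Add(-600, -9) = -609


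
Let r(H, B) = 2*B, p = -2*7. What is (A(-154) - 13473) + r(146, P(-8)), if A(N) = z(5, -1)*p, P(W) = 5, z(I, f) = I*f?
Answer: -13393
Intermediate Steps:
p = -14
A(N) = 70 (A(N) = (5*(-1))*(-14) = -5*(-14) = 70)
(A(-154) - 13473) + r(146, P(-8)) = (70 - 13473) + 2*5 = -13403 + 10 = -13393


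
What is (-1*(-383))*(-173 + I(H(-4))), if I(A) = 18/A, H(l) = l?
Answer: -135965/2 ≈ -67983.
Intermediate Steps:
(-1*(-383))*(-173 + I(H(-4))) = (-1*(-383))*(-173 + 18/(-4)) = 383*(-173 + 18*(-¼)) = 383*(-173 - 9/2) = 383*(-355/2) = -135965/2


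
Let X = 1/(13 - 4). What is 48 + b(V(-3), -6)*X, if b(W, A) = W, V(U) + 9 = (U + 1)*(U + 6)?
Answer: 139/3 ≈ 46.333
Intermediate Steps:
V(U) = -9 + (1 + U)*(6 + U) (V(U) = -9 + (U + 1)*(U + 6) = -9 + (1 + U)*(6 + U))
X = 1/9 ≈ 0.11111
48 + b(V(-3), -6)*X = 48 + (-3 + (-3)**2 + 7*(-3))*(1/9) = 48 + (-3 + 9 - 21)*(1/9) = 48 - 15*1/9 = 48 - 5/3 = 139/3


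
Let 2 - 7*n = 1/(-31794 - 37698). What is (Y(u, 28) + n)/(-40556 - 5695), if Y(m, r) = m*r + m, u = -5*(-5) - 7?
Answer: -36294679/3214074492 ≈ -0.011292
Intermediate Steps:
u = 18 (u = 25 - 7 = 18)
n = 19855/69492 (n = 2/7 - 1/(7*(-31794 - 37698)) = 2/7 - ⅐/(-69492) = 2/7 - ⅐*(-1/69492) = 2/7 + 1/486444 = 19855/69492 ≈ 0.28572)
Y(m, r) = m + m*r
(Y(u, 28) + n)/(-40556 - 5695) = (18*(1 + 28) + 19855/69492)/(-40556 - 5695) = (18*29 + 19855/69492)/(-46251) = (522 + 19855/69492)*(-1/46251) = (36294679/69492)*(-1/46251) = -36294679/3214074492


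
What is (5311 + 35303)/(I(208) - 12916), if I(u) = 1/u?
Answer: -2815904/895509 ≈ -3.1445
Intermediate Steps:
(5311 + 35303)/(I(208) - 12916) = (5311 + 35303)/(1/208 - 12916) = 40614/(1/208 - 12916) = 40614/(-2686527/208) = 40614*(-208/2686527) = -2815904/895509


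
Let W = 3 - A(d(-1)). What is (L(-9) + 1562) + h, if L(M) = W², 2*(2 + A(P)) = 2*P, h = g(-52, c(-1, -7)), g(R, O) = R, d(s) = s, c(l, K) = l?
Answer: 1546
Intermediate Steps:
h = -52
A(P) = -2 + P (A(P) = -2 + (2*P)/2 = -2 + P)
W = 6 (W = 3 - (-2 - 1) = 3 - 1*(-3) = 3 + 3 = 6)
L(M) = 36 (L(M) = 6² = 36)
(L(-9) + 1562) + h = (36 + 1562) - 52 = 1598 - 52 = 1546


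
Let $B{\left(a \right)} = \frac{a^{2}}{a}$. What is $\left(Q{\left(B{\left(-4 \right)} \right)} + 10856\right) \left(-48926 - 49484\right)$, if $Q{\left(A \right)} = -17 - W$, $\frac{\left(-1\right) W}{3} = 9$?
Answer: $-1069323060$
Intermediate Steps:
$B{\left(a \right)} = a$
$W = -27$ ($W = \left(-3\right) 9 = -27$)
$Q{\left(A \right)} = 10$ ($Q{\left(A \right)} = -17 - -27 = -17 + 27 = 10$)
$\left(Q{\left(B{\left(-4 \right)} \right)} + 10856\right) \left(-48926 - 49484\right) = \left(10 + 10856\right) \left(-48926 - 49484\right) = 10866 \left(-98410\right) = -1069323060$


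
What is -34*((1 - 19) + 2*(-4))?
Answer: 884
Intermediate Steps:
-34*((1 - 19) + 2*(-4)) = -34*(-18 - 8) = -34*(-26) = 884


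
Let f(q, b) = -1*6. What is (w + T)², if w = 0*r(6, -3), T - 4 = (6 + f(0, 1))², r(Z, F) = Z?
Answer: 16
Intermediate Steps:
f(q, b) = -6
T = 4 (T = 4 + (6 - 6)² = 4 + 0² = 4 + 0 = 4)
w = 0 (w = 0*6 = 0)
(w + T)² = (0 + 4)² = 4² = 16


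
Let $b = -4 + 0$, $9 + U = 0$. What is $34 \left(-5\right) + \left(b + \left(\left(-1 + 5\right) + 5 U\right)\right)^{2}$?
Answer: $1855$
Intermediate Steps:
$U = -9$ ($U = -9 + 0 = -9$)
$b = -4$
$34 \left(-5\right) + \left(b + \left(\left(-1 + 5\right) + 5 U\right)\right)^{2} = 34 \left(-5\right) + \left(-4 + \left(\left(-1 + 5\right) + 5 \left(-9\right)\right)\right)^{2} = -170 + \left(-4 + \left(4 - 45\right)\right)^{2} = -170 + \left(-4 - 41\right)^{2} = -170 + \left(-45\right)^{2} = -170 + 2025 = 1855$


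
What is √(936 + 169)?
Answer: √1105 ≈ 33.242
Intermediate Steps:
√(936 + 169) = √1105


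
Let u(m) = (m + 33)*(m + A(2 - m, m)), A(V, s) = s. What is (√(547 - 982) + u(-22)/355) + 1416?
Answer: 502196/355 + I*√435 ≈ 1414.6 + 20.857*I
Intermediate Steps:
u(m) = 2*m*(33 + m) (u(m) = (m + 33)*(m + m) = (33 + m)*(2*m) = 2*m*(33 + m))
(√(547 - 982) + u(-22)/355) + 1416 = (√(547 - 982) + (2*(-22)*(33 - 22))/355) + 1416 = (√(-435) + (2*(-22)*11)*(1/355)) + 1416 = (I*√435 - 484*1/355) + 1416 = (I*√435 - 484/355) + 1416 = (-484/355 + I*√435) + 1416 = 502196/355 + I*√435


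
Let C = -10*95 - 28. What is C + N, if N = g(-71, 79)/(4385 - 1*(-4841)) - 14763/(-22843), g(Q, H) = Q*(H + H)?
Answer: -103116538970/105374759 ≈ -978.57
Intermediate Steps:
g(Q, H) = 2*H*Q (g(Q, H) = Q*(2*H) = 2*H*Q)
C = -978 (C = -950 - 28 = -978)
N = -60024668/105374759 (N = (2*79*(-71))/(4385 - 1*(-4841)) - 14763/(-22843) = -11218/(4385 + 4841) - 14763*(-1/22843) = -11218/9226 + 14763/22843 = -11218*1/9226 + 14763/22843 = -5609/4613 + 14763/22843 = -60024668/105374759 ≈ -0.56963)
C + N = -978 - 60024668/105374759 = -103116538970/105374759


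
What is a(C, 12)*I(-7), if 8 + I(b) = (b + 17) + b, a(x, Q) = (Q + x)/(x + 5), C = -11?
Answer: ⅚ ≈ 0.83333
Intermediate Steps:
a(x, Q) = (Q + x)/(5 + x)
I(b) = 9 + 2*b (I(b) = -8 + ((b + 17) + b) = -8 + ((17 + b) + b) = -8 + (17 + 2*b) = 9 + 2*b)
a(C, 12)*I(-7) = ((12 - 11)/(5 - 11))*(9 + 2*(-7)) = (1/(-6))*(9 - 14) = -⅙*1*(-5) = -⅙*(-5) = ⅚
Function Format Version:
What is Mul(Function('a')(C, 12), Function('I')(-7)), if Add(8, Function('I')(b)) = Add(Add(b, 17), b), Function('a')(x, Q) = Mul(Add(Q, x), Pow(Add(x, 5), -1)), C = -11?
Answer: Rational(5, 6) ≈ 0.83333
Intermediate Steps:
Function('a')(x, Q) = Mul(Pow(Add(5, x), -1), Add(Q, x)) (Function('a')(x, Q) = Mul(Add(Q, x), Pow(Add(5, x), -1)) = Mul(Pow(Add(5, x), -1), Add(Q, x)))
Function('I')(b) = Add(9, Mul(2, b)) (Function('I')(b) = Add(-8, Add(Add(b, 17), b)) = Add(-8, Add(Add(17, b), b)) = Add(-8, Add(17, Mul(2, b))) = Add(9, Mul(2, b)))
Mul(Function('a')(C, 12), Function('I')(-7)) = Mul(Mul(Pow(Add(5, -11), -1), Add(12, -11)), Add(9, Mul(2, -7))) = Mul(Mul(Pow(-6, -1), 1), Add(9, -14)) = Mul(Mul(Rational(-1, 6), 1), -5) = Mul(Rational(-1, 6), -5) = Rational(5, 6)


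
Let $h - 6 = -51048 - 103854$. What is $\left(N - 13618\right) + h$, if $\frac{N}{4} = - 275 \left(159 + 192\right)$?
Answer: $-554614$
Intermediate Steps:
$h = -154896$ ($h = 6 - 154902 = -154896$)
$N = -386100$ ($N = 4 \left(- 275 \left(159 + 192\right)\right) = 4 \left(\left(-275\right) 351\right) = 4 \left(-96525\right) = -386100$)
$\left(N - 13618\right) + h = \left(-386100 - 13618\right) - 154896 = -399718 - 154896 = -554614$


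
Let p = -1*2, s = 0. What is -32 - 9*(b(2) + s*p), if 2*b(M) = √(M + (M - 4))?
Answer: -32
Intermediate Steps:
p = -2
b(M) = √(-4 + 2*M)/2 (b(M) = √(M + (M - 4))/2 = √(M + (-4 + M))/2 = √(-4 + 2*M)/2)
-32 - 9*(b(2) + s*p) = -32 - 9*(√(-4 + 2*2)/2 + 0*(-2)) = -32 - 9*(√(-4 + 4)/2 + 0) = -32 - 9*(√0/2 + 0) = -32 - 9*((½)*0 + 0) = -32 - 9*(0 + 0) = -32 - 9*0 = -32 + 0 = -32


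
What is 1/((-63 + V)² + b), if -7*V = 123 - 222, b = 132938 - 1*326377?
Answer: -49/9361547 ≈ -5.2342e-6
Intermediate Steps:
b = -193439 (b = 132938 - 326377 = -193439)
V = 99/7 (V = -(123 - 222)/7 = -⅐*(-99) = 99/7 ≈ 14.143)
1/((-63 + V)² + b) = 1/((-63 + 99/7)² - 193439) = 1/((-342/7)² - 193439) = 1/(116964/49 - 193439) = 1/(-9361547/49) = -49/9361547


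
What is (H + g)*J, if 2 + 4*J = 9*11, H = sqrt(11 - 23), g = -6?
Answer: -291/2 + 97*I*sqrt(3)/2 ≈ -145.5 + 84.005*I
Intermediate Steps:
H = 2*I*sqrt(3) (H = sqrt(-12) = 2*I*sqrt(3) ≈ 3.4641*I)
J = 97/4 (J = -1/2 + (9*11)/4 = -1/2 + (1/4)*99 = -1/2 + 99/4 = 97/4 ≈ 24.250)
(H + g)*J = (2*I*sqrt(3) - 6)*(97/4) = (-6 + 2*I*sqrt(3))*(97/4) = -291/2 + 97*I*sqrt(3)/2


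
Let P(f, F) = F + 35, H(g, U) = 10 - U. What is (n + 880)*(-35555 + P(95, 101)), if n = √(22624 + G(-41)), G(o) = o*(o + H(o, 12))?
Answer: -31168720 - 35419*√24387 ≈ -3.6700e+7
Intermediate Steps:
G(o) = o*(-2 + o) (G(o) = o*(o + (10 - 1*12)) = o*(o + (10 - 12)) = o*(o - 2) = o*(-2 + o))
P(f, F) = 35 + F
n = √24387 (n = √(22624 - 41*(-2 - 41)) = √(22624 - 41*(-43)) = √(22624 + 1763) = √24387 ≈ 156.16)
(n + 880)*(-35555 + P(95, 101)) = (√24387 + 880)*(-35555 + (35 + 101)) = (880 + √24387)*(-35555 + 136) = (880 + √24387)*(-35419) = -31168720 - 35419*√24387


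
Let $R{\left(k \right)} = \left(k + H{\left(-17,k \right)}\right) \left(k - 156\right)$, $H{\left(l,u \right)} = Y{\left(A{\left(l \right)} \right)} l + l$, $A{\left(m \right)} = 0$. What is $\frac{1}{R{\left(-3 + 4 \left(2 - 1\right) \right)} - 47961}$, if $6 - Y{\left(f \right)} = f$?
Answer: $- \frac{1}{29671} \approx -3.3703 \cdot 10^{-5}$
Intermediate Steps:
$Y{\left(f \right)} = 6 - f$
$H{\left(l,u \right)} = 7 l$ ($H{\left(l,u \right)} = \left(6 - 0\right) l + l = \left(6 + 0\right) l + l = 6 l + l = 7 l$)
$R{\left(k \right)} = \left(-156 + k\right) \left(-119 + k\right)$ ($R{\left(k \right)} = \left(k + 7 \left(-17\right)\right) \left(k - 156\right) = \left(k - 119\right) \left(-156 + k\right) = \left(-119 + k\right) \left(-156 + k\right) = \left(-156 + k\right) \left(-119 + k\right)$)
$\frac{1}{R{\left(-3 + 4 \left(2 - 1\right) \right)} - 47961} = \frac{1}{\left(18564 + \left(-3 + 4 \left(2 - 1\right)\right)^{2} - 275 \left(-3 + 4 \left(2 - 1\right)\right)\right) - 47961} = \frac{1}{\left(18564 + \left(-3 + 4 \cdot 1\right)^{2} - 275 \left(-3 + 4 \cdot 1\right)\right) - 47961} = \frac{1}{\left(18564 + \left(-3 + 4\right)^{2} - 275 \left(-3 + 4\right)\right) - 47961} = \frac{1}{\left(18564 + 1^{2} - 275\right) - 47961} = \frac{1}{\left(18564 + 1 - 275\right) - 47961} = \frac{1}{18290 - 47961} = \frac{1}{-29671} = - \frac{1}{29671}$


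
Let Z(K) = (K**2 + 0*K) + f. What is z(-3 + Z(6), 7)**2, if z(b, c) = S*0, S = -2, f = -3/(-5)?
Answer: 0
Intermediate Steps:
f = 3/5 (f = -3*(-1/5) = 3/5 ≈ 0.60000)
Z(K) = 3/5 + K**2 (Z(K) = (K**2 + 0*K) + 3/5 = (K**2 + 0) + 3/5 = K**2 + 3/5 = 3/5 + K**2)
z(b, c) = 0 (z(b, c) = -2*0 = 0)
z(-3 + Z(6), 7)**2 = 0**2 = 0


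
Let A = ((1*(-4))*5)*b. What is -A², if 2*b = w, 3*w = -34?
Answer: -115600/9 ≈ -12844.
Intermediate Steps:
w = -34/3 (w = (⅓)*(-34) = -34/3 ≈ -11.333)
b = -17/3 (b = (½)*(-34/3) = -17/3 ≈ -5.6667)
A = 340/3 (A = ((1*(-4))*5)*(-17/3) = -4*5*(-17/3) = -20*(-17/3) = 340/3 ≈ 113.33)
-A² = -(340/3)² = -1*115600/9 = -115600/9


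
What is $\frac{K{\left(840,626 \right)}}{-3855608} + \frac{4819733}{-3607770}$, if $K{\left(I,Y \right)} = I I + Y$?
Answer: $- \frac{5282725522171}{3477536718540} \approx -1.5191$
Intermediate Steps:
$K{\left(I,Y \right)} = Y + I^{2}$ ($K{\left(I,Y \right)} = I^{2} + Y = Y + I^{2}$)
$\frac{K{\left(840,626 \right)}}{-3855608} + \frac{4819733}{-3607770} = \frac{626 + 840^{2}}{-3855608} + \frac{4819733}{-3607770} = \left(626 + 705600\right) \left(- \frac{1}{3855608}\right) + 4819733 \left(- \frac{1}{3607770}\right) = 706226 \left(- \frac{1}{3855608}\right) - \frac{4819733}{3607770} = - \frac{353113}{1927804} - \frac{4819733}{3607770} = - \frac{5282725522171}{3477536718540}$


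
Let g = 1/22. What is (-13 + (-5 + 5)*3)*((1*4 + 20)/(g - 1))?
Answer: 2288/7 ≈ 326.86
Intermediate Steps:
g = 1/22 ≈ 0.045455
(-13 + (-5 + 5)*3)*((1*4 + 20)/(g - 1)) = (-13 + (-5 + 5)*3)*((1*4 + 20)/(1/22 - 1)) = (-13 + 0*3)*((4 + 20)/(-21/22)) = (-13 + 0)*(24*(-22/21)) = -13*(-176/7) = 2288/7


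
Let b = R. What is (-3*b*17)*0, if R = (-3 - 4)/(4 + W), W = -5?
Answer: 0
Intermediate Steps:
R = 7 (R = (-3 - 4)/(4 - 5) = -7/(-1) = -7*(-1) = 7)
b = 7
(-3*b*17)*0 = (-3*7*17)*0 = -21*17*0 = -357*0 = 0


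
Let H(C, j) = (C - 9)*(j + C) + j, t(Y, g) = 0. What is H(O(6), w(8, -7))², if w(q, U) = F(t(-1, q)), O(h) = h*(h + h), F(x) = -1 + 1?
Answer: 20575296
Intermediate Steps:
F(x) = 0
O(h) = 2*h² (O(h) = h*(2*h) = 2*h²)
w(q, U) = 0
H(C, j) = j + (-9 + C)*(C + j) (H(C, j) = (-9 + C)*(C + j) + j = j + (-9 + C)*(C + j))
H(O(6), w(8, -7))² = ((2*6²)² - 18*6² - 8*0 + (2*6²)*0)² = ((2*36)² - 18*36 + 0 + (2*36)*0)² = (72² - 9*72 + 0 + 72*0)² = (5184 - 648 + 0 + 0)² = 4536² = 20575296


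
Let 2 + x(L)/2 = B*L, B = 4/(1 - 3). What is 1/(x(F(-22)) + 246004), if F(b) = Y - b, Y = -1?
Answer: 1/245916 ≈ 4.0664e-6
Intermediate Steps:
B = -2 (B = 4/(-2) = 4*(-½) = -2)
F(b) = -1 - b
x(L) = -4 - 4*L (x(L) = -4 + 2*(-2*L) = -4 - 4*L)
1/(x(F(-22)) + 246004) = 1/((-4 - 4*(-1 - 1*(-22))) + 246004) = 1/((-4 - 4*(-1 + 22)) + 246004) = 1/((-4 - 4*21) + 246004) = 1/((-4 - 84) + 246004) = 1/(-88 + 246004) = 1/245916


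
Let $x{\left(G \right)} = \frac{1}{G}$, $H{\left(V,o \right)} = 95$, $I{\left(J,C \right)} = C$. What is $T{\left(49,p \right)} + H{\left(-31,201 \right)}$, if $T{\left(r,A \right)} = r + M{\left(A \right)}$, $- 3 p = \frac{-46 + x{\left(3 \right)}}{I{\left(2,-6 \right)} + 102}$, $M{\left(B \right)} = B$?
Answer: $\frac{124553}{864} \approx 144.16$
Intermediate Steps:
$p = \frac{137}{864}$ ($p = - \frac{\left(-46 + \frac{1}{3}\right) \frac{1}{-6 + 102}}{3} = - \frac{\left(-46 + \frac{1}{3}\right) \frac{1}{96}}{3} = - \frac{\left(- \frac{137}{3}\right) \frac{1}{96}}{3} = \left(- \frac{1}{3}\right) \left(- \frac{137}{288}\right) = \frac{137}{864} \approx 0.15856$)
$T{\left(r,A \right)} = A + r$ ($T{\left(r,A \right)} = r + A = A + r$)
$T{\left(49,p \right)} + H{\left(-31,201 \right)} = \left(\frac{137}{864} + 49\right) + 95 = \frac{42473}{864} + 95 = \frac{124553}{864}$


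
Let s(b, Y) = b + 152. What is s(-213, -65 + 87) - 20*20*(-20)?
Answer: 7939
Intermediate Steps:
s(b, Y) = 152 + b
s(-213, -65 + 87) - 20*20*(-20) = (152 - 213) - 20*20*(-20) = -61 - 400*(-20) = -61 - 1*(-8000) = -61 + 8000 = 7939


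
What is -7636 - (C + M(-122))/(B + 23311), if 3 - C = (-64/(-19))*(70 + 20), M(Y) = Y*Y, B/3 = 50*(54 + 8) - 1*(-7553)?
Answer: -8019069773/1050130 ≈ -7636.3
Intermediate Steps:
B = 31959 (B = 3*(50*(54 + 8) - 1*(-7553)) = 3*(50*62 + 7553) = 3*(3100 + 7553) = 3*10653 = 31959)
M(Y) = Y²
C = -5703/19 (C = 3 - (-64/(-19))*(70 + 20) = 3 - (-64*(-1/19))*90 = 3 - 64*90/19 = 3 - 1*5760/19 = 3 - 5760/19 = -5703/19 ≈ -300.16)
-7636 - (C + M(-122))/(B + 23311) = -7636 - (-5703/19 + (-122)²)/(31959 + 23311) = -7636 - (-5703/19 + 14884)/55270 = -7636 - 277093/(19*55270) = -7636 - 1*277093/1050130 = -7636 - 277093/1050130 = -8019069773/1050130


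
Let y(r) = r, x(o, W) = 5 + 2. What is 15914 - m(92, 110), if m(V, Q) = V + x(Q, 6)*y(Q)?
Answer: 15052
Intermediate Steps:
x(o, W) = 7
m(V, Q) = V + 7*Q
15914 - m(92, 110) = 15914 - (92 + 7*110) = 15914 - (92 + 770) = 15914 - 1*862 = 15914 - 862 = 15052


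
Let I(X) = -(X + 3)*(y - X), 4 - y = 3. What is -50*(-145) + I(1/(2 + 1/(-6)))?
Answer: 877055/121 ≈ 7248.4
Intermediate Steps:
y = 1 (y = 4 - 1*3 = 4 - 3 = 1)
I(X) = -(1 - X)*(3 + X) (I(X) = -(X + 3)*(1 - X) = -(3 + X)*(1 - X) = -(1 - X)*(3 + X))
-50*(-145) + I(1/(2 + 1/(-6))) = -50*(-145) + (-3 + (1/(2 + 1/(-6)))**2 + 2/(2 + 1/(-6))) = 7250 + (-3 + (1/(2 - 1/6))**2 + 2/(2 - 1/6)) = 7250 + (-3 + (1/(11/6))**2 + 2/(11/6)) = 7250 + (-3 + (6/11)**2 + 2*(6/11)) = 7250 + (-3 + 36/121 + 12/11) = 7250 - 195/121 = 877055/121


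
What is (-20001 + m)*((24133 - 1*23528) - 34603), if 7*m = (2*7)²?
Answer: 679042054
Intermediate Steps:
m = 28 (m = (2*7)²/7 = (⅐)*14² = (⅐)*196 = 28)
(-20001 + m)*((24133 - 1*23528) - 34603) = (-20001 + 28)*((24133 - 1*23528) - 34603) = -19973*((24133 - 23528) - 34603) = -19973*(605 - 34603) = -19973*(-33998) = 679042054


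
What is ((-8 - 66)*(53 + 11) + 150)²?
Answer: 21031396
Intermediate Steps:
((-8 - 66)*(53 + 11) + 150)² = (-74*64 + 150)² = (-4736 + 150)² = (-4586)² = 21031396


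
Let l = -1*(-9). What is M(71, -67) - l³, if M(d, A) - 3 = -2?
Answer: -728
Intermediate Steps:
M(d, A) = 1 (M(d, A) = 3 - 2 = 1)
l = 9
M(71, -67) - l³ = 1 - 1*9³ = 1 - 1*729 = 1 - 729 = -728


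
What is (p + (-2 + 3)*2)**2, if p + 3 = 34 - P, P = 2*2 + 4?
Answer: 625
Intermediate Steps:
P = 8 (P = 4 + 4 = 8)
p = 23 (p = -3 + (34 - 1*8) = -3 + (34 - 8) = -3 + 26 = 23)
(p + (-2 + 3)*2)**2 = (23 + (-2 + 3)*2)**2 = (23 + 1*2)**2 = (23 + 2)**2 = 25**2 = 625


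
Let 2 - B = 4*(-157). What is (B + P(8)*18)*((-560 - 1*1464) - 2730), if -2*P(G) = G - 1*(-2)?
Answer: -2567160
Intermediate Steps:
P(G) = -1 - G/2 (P(G) = -(G - 1*(-2))/2 = -(G + 2)/2 = -(2 + G)/2 = -1 - G/2)
B = 630 (B = 2 - 4*(-157) = 2 - 1*(-628) = 2 + 628 = 630)
(B + P(8)*18)*((-560 - 1*1464) - 2730) = (630 + (-1 - ½*8)*18)*((-560 - 1*1464) - 2730) = (630 + (-1 - 4)*18)*((-560 - 1464) - 2730) = (630 - 5*18)*(-2024 - 2730) = (630 - 90)*(-4754) = 540*(-4754) = -2567160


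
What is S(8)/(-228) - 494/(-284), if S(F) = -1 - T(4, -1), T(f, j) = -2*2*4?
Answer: 9031/5396 ≈ 1.6736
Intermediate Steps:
T(f, j) = -16 (T(f, j) = -4*4 = -16)
S(F) = 15 (S(F) = -1 - 1*(-16) = -1 + 16 = 15)
S(8)/(-228) - 494/(-284) = 15/(-228) - 494/(-284) = 15*(-1/228) - 494*(-1/284) = -5/76 + 247/142 = 9031/5396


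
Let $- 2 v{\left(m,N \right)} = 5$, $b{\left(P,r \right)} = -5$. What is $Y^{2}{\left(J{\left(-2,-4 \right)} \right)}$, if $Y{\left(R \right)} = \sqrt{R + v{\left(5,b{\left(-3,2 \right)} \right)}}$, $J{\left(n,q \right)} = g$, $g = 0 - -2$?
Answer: $- \frac{1}{2} \approx -0.5$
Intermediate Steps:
$g = 2$ ($g = 0 + 2 = 2$)
$J{\left(n,q \right)} = 2$
$v{\left(m,N \right)} = - \frac{5}{2}$ ($v{\left(m,N \right)} = \left(- \frac{1}{2}\right) 5 = - \frac{5}{2}$)
$Y{\left(R \right)} = \sqrt{- \frac{5}{2} + R}$ ($Y{\left(R \right)} = \sqrt{R - \frac{5}{2}} = \sqrt{- \frac{5}{2} + R}$)
$Y^{2}{\left(J{\left(-2,-4 \right)} \right)} = \left(\frac{\sqrt{-10 + 4 \cdot 2}}{2}\right)^{2} = \left(\frac{\sqrt{-10 + 8}}{2}\right)^{2} = \left(\frac{\sqrt{-2}}{2}\right)^{2} = \left(\frac{i \sqrt{2}}{2}\right)^{2} = - \frac{1}{2}$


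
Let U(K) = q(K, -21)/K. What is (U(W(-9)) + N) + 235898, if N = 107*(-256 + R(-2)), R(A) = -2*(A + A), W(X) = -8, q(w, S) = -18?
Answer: 837457/4 ≈ 2.0936e+5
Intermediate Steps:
R(A) = -4*A
U(K) = -18/K
N = -26536 (N = 107*(-256 - 4*(-2)) = 107*(-256 + 8) = 107*(-248) = -26536)
(U(W(-9)) + N) + 235898 = (-18/(-8) - 26536) + 235898 = (-18*(-⅛) - 26536) + 235898 = (9/4 - 26536) + 235898 = -106135/4 + 235898 = 837457/4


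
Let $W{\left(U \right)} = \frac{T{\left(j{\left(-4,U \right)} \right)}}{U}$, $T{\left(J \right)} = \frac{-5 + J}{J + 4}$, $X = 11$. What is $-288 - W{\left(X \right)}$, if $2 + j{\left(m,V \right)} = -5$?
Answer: $- \frac{3172}{11} \approx -288.36$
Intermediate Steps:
$j{\left(m,V \right)} = -7$ ($j{\left(m,V \right)} = -2 - 5 = -7$)
$T{\left(J \right)} = \frac{-5 + J}{4 + J}$
$W{\left(U \right)} = \frac{4}{U}$ ($W{\left(U \right)} = \frac{\frac{1}{4 - 7} \left(-5 - 7\right)}{U} = \frac{\frac{1}{-3} \left(-12\right)}{U} = \frac{\left(- \frac{1}{3}\right) \left(-12\right)}{U} = \frac{4}{U}$)
$-288 - W{\left(X \right)} = -288 - \frac{4}{11} = - \frac{3172}{11}$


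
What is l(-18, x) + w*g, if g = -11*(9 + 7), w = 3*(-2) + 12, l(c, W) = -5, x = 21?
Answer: -1061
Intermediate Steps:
w = 6 (w = -6 + 12 = 6)
g = -176 (g = -11*16 = -176)
l(-18, x) + w*g = -5 + 6*(-176) = -5 - 1056 = -1061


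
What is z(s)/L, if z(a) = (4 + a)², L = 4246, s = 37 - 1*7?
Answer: 578/2123 ≈ 0.27226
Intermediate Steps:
s = 30 (s = 37 - 7 = 30)
z(s)/L = (4 + 30)²/4246 = 34²*(1/4246) = 1156*(1/4246) = 578/2123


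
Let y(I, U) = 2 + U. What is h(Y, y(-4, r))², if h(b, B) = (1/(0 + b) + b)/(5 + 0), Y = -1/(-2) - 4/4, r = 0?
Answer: ¼ ≈ 0.25000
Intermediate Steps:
Y = -½ (Y = -1*(-½) - 4*¼ = ½ - 1 = -½ ≈ -0.50000)
h(b, B) = b/5 + 1/(5*b) (h(b, B) = (1/b + b)/5 = (b + 1/b)*(⅕) = b/5 + 1/(5*b))
h(Y, y(-4, r))² = ((1 + (-½)²)/(5*(-½)))² = ((⅕)*(-2)*(1 + ¼))² = ((⅕)*(-2)*(5/4))² = (-½)² = ¼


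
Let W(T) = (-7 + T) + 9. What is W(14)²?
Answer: 256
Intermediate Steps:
W(T) = 2 + T
W(14)² = (2 + 14)² = 16² = 256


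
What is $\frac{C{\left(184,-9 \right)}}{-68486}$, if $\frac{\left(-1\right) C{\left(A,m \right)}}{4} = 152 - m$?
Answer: $\frac{322}{34243} \approx 0.0094034$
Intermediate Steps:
$C{\left(A,m \right)} = -608 + 4 m$ ($C{\left(A,m \right)} = - 4 \left(152 - m\right) = -608 + 4 m$)
$\frac{C{\left(184,-9 \right)}}{-68486} = \frac{-608 + 4 \left(-9\right)}{-68486} = \left(-608 - 36\right) \left(- \frac{1}{68486}\right) = \left(-644\right) \left(- \frac{1}{68486}\right) = \frac{322}{34243}$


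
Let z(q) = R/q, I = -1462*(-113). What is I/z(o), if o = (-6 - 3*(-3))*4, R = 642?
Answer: 330412/107 ≈ 3088.0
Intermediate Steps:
I = 165206
o = 12 (o = (-6 + 9)*4 = 3*4 = 12)
z(q) = 642/q
I/z(o) = 165206/((642/12)) = 165206/((642*(1/12))) = 165206/(107/2) = 165206*(2/107) = 330412/107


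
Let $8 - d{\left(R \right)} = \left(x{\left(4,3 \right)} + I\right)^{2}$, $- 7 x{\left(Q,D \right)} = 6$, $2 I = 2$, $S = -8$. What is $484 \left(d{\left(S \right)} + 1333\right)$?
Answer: $\frac{31802672}{49} \approx 6.4903 \cdot 10^{5}$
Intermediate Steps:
$I = 1$ ($I = \frac{1}{2} \cdot 2 = 1$)
$x{\left(Q,D \right)} = - \frac{6}{7}$ ($x{\left(Q,D \right)} = \left(- \frac{1}{7}\right) 6 = - \frac{6}{7}$)
$d{\left(R \right)} = \frac{391}{49}$ ($d{\left(R \right)} = 8 - \left(- \frac{6}{7} + 1\right)^{2} = 8 - \left(\frac{1}{7}\right)^{2} = 8 - \frac{1}{49} = \frac{391}{49}$)
$484 \left(d{\left(S \right)} + 1333\right) = 484 \left(\frac{391}{49} + 1333\right) = 484 \cdot \frac{65708}{49} = \frac{31802672}{49}$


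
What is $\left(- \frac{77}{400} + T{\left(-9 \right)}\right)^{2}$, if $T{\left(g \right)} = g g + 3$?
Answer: $\frac{1123791529}{160000} \approx 7023.7$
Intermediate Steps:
$T{\left(g \right)} = 3 + g^{2}$ ($T{\left(g \right)} = g^{2} + 3 = 3 + g^{2}$)
$\left(- \frac{77}{400} + T{\left(-9 \right)}\right)^{2} = \left(- \frac{77}{400} + \left(3 + \left(-9\right)^{2}\right)\right)^{2} = \left(\left(-77\right) \frac{1}{400} + \left(3 + 81\right)\right)^{2} = \left(- \frac{77}{400} + 84\right)^{2} = \left(\frac{33523}{400}\right)^{2} = \frac{1123791529}{160000}$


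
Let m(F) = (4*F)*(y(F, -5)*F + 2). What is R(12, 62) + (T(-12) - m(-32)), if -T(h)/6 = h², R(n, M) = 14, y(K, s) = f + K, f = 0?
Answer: 130478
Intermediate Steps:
y(K, s) = K (y(K, s) = 0 + K = K)
m(F) = 4*F*(2 + F²) (m(F) = (4*F)*(F*F + 2) = (4*F)*(F² + 2) = (4*F)*(2 + F²) = 4*F*(2 + F²))
T(h) = -6*h²
R(12, 62) + (T(-12) - m(-32)) = 14 + (-6*(-12)² - 4*(-32)*(2 + (-32)²)) = 14 + (-6*144 - 4*(-32)*(2 + 1024)) = 14 + (-864 - 4*(-32)*1026) = 14 + (-864 - 1*(-131328)) = 14 + (-864 + 131328) = 14 + 130464 = 130478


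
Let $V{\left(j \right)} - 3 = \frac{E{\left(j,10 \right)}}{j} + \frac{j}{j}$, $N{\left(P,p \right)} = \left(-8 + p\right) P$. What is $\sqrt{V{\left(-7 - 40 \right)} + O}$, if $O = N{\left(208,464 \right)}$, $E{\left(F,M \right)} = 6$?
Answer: $\frac{\sqrt{209527786}}{47} \approx 307.98$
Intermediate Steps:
$N{\left(P,p \right)} = P \left(-8 + p\right)$
$O = 94848$ ($O = 208 \left(-8 + 464\right) = 208 \cdot 456 = 94848$)
$V{\left(j \right)} = 4 + \frac{6}{j}$ ($V{\left(j \right)} = 3 + \left(\frac{6}{j} + \frac{j}{j}\right) = 3 + \left(\frac{6}{j} + 1\right) = 3 + \left(1 + \frac{6}{j}\right) = 4 + \frac{6}{j}$)
$\sqrt{V{\left(-7 - 40 \right)} + O} = \sqrt{\left(4 + \frac{6}{-7 - 40}\right) + 94848} = \sqrt{\left(4 + \frac{6}{-47}\right) + 94848} = \sqrt{\left(4 + 6 \left(- \frac{1}{47}\right)\right) + 94848} = \sqrt{\left(4 - \frac{6}{47}\right) + 94848} = \sqrt{\frac{182}{47} + 94848} = \sqrt{\frac{4458038}{47}} = \frac{\sqrt{209527786}}{47}$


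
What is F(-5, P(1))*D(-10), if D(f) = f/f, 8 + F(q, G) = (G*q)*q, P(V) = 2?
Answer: 42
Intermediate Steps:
F(q, G) = -8 + G*q**2 (F(q, G) = -8 + (G*q)*q = -8 + G*q**2)
D(f) = 1
F(-5, P(1))*D(-10) = (-8 + 2*(-5)**2)*1 = (-8 + 2*25)*1 = (-8 + 50)*1 = 42*1 = 42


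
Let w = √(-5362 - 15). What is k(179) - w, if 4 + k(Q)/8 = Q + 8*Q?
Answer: 12856 - I*√5377 ≈ 12856.0 - 73.328*I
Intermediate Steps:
k(Q) = -32 + 72*Q (k(Q) = -32 + 8*(Q + 8*Q) = -32 + 8*(9*Q) = -32 + 72*Q)
w = I*√5377 (w = √(-5377) = I*√5377 ≈ 73.328*I)
k(179) - w = (-32 + 72*179) - I*√5377 = (-32 + 12888) - I*√5377 = 12856 - I*√5377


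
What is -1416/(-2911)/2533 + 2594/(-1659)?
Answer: -19124673278/12232741017 ≈ -1.5634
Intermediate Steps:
-1416/(-2911)/2533 + 2594/(-1659) = -1416*(-1/2911)*(1/2533) + 2594*(-1/1659) = (1416/2911)*(1/2533) - 2594/1659 = 1416/7373563 - 2594/1659 = -19124673278/12232741017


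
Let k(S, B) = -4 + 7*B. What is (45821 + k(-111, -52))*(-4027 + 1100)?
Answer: -133040931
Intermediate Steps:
(45821 + k(-111, -52))*(-4027 + 1100) = (45821 + (-4 + 7*(-52)))*(-4027 + 1100) = (45821 + (-4 - 364))*(-2927) = (45821 - 368)*(-2927) = 45453*(-2927) = -133040931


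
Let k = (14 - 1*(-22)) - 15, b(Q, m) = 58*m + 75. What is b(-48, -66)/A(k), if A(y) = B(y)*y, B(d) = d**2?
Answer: -139/343 ≈ -0.40525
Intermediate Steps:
b(Q, m) = 75 + 58*m
k = 21 (k = (14 + 22) - 15 = 36 - 15 = 21)
A(y) = y**3 (A(y) = y**2*y = y**3)
b(-48, -66)/A(k) = (75 + 58*(-66))/(21**3) = (75 - 3828)/9261 = -3753*1/9261 = -139/343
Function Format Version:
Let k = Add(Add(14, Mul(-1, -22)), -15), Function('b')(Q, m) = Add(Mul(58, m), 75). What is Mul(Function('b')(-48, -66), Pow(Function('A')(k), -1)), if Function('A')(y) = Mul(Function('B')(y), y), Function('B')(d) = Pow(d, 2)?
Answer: Rational(-139, 343) ≈ -0.40525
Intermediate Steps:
Function('b')(Q, m) = Add(75, Mul(58, m))
k = 21 (k = Add(Add(14, 22), -15) = Add(36, -15) = 21)
Function('A')(y) = Pow(y, 3) (Function('A')(y) = Mul(Pow(y, 2), y) = Pow(y, 3))
Mul(Function('b')(-48, -66), Pow(Function('A')(k), -1)) = Mul(Add(75, Mul(58, -66)), Pow(Pow(21, 3), -1)) = Mul(Add(75, -3828), Pow(9261, -1)) = Mul(-3753, Rational(1, 9261)) = Rational(-139, 343)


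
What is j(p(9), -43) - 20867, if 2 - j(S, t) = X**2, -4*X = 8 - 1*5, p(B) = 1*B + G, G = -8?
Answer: -333849/16 ≈ -20866.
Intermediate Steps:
p(B) = -8 + B (p(B) = 1*B - 8 = B - 8 = -8 + B)
X = -3/4 (X = -(8 - 1*5)/4 = -(8 - 5)/4 = -1/4*3 = -3/4 ≈ -0.75000)
j(S, t) = 23/16 (j(S, t) = 2 - (-3/4)**2 = 2 - 1*9/16 = 2 - 9/16 = 23/16)
j(p(9), -43) - 20867 = 23/16 - 20867 = -333849/16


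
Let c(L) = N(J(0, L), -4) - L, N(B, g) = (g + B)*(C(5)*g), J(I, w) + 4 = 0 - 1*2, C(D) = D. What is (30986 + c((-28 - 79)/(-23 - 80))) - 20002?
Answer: 1151845/103 ≈ 11183.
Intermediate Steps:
J(I, w) = -6 (J(I, w) = -4 + (0 - 1*2) = -4 + (0 - 2) = -4 - 2 = -6)
N(B, g) = 5*g*(B + g) (N(B, g) = (g + B)*(5*g) = (B + g)*(5*g) = 5*g*(B + g))
c(L) = 200 - L (c(L) = 5*(-4)*(-6 - 4) - L = 5*(-4)*(-10) - L = 200 - L)
(30986 + c((-28 - 79)/(-23 - 80))) - 20002 = (30986 + (200 - (-28 - 79)/(-23 - 80))) - 20002 = (30986 + (200 - (-107)/(-103))) - 20002 = (30986 + (200 - (-107)*(-1)/103)) - 20002 = (30986 + (200 - 1*107/103)) - 20002 = (30986 + (200 - 107/103)) - 20002 = (30986 + 20493/103) - 20002 = 3212051/103 - 20002 = 1151845/103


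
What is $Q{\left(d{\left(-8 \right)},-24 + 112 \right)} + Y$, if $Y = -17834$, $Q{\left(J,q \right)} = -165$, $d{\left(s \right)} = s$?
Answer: $-17999$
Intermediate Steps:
$Q{\left(d{\left(-8 \right)},-24 + 112 \right)} + Y = -165 - 17834 = -17999$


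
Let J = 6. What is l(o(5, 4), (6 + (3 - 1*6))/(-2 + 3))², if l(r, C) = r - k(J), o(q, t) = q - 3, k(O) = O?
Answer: 16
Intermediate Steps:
o(q, t) = -3 + q
l(r, C) = -6 + r (l(r, C) = r - 1*6 = r - 6 = -6 + r)
l(o(5, 4), (6 + (3 - 1*6))/(-2 + 3))² = (-6 + (-3 + 5))² = (-6 + 2)² = (-4)² = 16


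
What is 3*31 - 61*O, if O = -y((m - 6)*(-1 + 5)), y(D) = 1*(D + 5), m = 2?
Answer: -578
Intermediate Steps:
y(D) = 5 + D (y(D) = 1*(5 + D) = 5 + D)
O = 11 (O = -(5 + (2 - 6)*(-1 + 5)) = -(5 - 4*4) = -(5 - 16) = -1*(-11) = 11)
3*31 - 61*O = 3*31 - 61*11 = 93 - 671 = -578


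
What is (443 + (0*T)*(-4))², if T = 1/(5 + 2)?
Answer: 196249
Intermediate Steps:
T = ⅐ (T = 1/7 = ⅐ ≈ 0.14286)
(443 + (0*T)*(-4))² = (443 + (0*(⅐))*(-4))² = (443 + 0*(-4))² = (443 + 0)² = 443² = 196249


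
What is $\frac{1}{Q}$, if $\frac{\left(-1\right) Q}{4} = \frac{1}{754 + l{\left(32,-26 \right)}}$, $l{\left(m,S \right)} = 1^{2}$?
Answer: $- \frac{755}{4} \approx -188.75$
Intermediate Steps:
$l{\left(m,S \right)} = 1$
$Q = - \frac{4}{755}$ ($Q = - \frac{4}{754 + 1} = - \frac{4}{755} \approx -0.005298$)
$\frac{1}{Q} = \frac{1}{- \frac{4}{755}} = - \frac{755}{4}$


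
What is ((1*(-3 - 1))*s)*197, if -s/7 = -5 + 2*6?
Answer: 38612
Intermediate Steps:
s = -49 (s = -7*(-5 + 2*6) = -7*(-5 + 12) = -7*7 = -49)
((1*(-3 - 1))*s)*197 = ((1*(-3 - 1))*(-49))*197 = ((1*(-4))*(-49))*197 = -4*(-49)*197 = 196*197 = 38612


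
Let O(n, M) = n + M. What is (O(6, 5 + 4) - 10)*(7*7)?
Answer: 245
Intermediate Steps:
O(n, M) = M + n
(O(6, 5 + 4) - 10)*(7*7) = (((5 + 4) + 6) - 10)*(7*7) = ((9 + 6) - 10)*49 = (15 - 10)*49 = 5*49 = 245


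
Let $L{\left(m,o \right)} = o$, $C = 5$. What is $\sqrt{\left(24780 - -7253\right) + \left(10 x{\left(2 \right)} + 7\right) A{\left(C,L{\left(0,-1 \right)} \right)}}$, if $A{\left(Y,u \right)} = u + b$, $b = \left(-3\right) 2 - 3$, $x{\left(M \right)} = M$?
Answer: $\sqrt{31763} \approx 178.22$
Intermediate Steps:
$b = -9$ ($b = -6 - 3 = -9$)
$A{\left(Y,u \right)} = -9 + u$ ($A{\left(Y,u \right)} = u - 9 = -9 + u$)
$\sqrt{\left(24780 - -7253\right) + \left(10 x{\left(2 \right)} + 7\right) A{\left(C,L{\left(0,-1 \right)} \right)}} = \sqrt{\left(24780 - -7253\right) + \left(10 \cdot 2 + 7\right) \left(-9 - 1\right)} = \sqrt{\left(24780 + 7253\right) + \left(20 + 7\right) \left(-10\right)} = \sqrt{32033 + 27 \left(-10\right)} = \sqrt{32033 - 270} = \sqrt{31763}$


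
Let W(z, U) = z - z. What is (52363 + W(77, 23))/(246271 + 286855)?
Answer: 52363/533126 ≈ 0.098219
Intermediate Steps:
W(z, U) = 0
(52363 + W(77, 23))/(246271 + 286855) = (52363 + 0)/(246271 + 286855) = 52363/533126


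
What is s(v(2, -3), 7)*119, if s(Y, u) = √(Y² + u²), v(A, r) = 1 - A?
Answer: 595*√2 ≈ 841.46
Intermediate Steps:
s(v(2, -3), 7)*119 = √((1 - 1*2)² + 7²)*119 = √((1 - 2)² + 49)*119 = √((-1)² + 49)*119 = √(1 + 49)*119 = √50*119 = (5*√2)*119 = 595*√2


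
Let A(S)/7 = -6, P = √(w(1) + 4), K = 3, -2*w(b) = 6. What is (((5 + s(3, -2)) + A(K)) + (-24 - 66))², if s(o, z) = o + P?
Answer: 15129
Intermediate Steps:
w(b) = -3 (w(b) = -½*6 = -3)
P = 1 (P = √(-3 + 4) = √1 = 1)
s(o, z) = 1 + o (s(o, z) = o + 1 = 1 + o)
A(S) = -42 (A(S) = 7*(-6) = -42)
(((5 + s(3, -2)) + A(K)) + (-24 - 66))² = (((5 + (1 + 3)) - 42) + (-24 - 66))² = (((5 + 4) - 42) - 90)² = ((9 - 42) - 90)² = (-33 - 90)² = (-123)² = 15129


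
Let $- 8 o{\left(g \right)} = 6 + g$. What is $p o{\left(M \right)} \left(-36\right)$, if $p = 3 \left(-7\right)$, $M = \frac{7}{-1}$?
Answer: $\frac{189}{2} \approx 94.5$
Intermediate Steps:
$M = -7$ ($M = 7 \left(-1\right) = -7$)
$p = -21$
$o{\left(g \right)} = - \frac{3}{4} - \frac{g}{8}$ ($o{\left(g \right)} = - \frac{6 + g}{8} = - \frac{3}{4} - \frac{g}{8}$)
$p o{\left(M \right)} \left(-36\right) = - 21 \left(- \frac{3}{4} - - \frac{7}{8}\right) \left(-36\right) = - 21 \left(- \frac{3}{4} + \frac{7}{8}\right) \left(-36\right) = \left(-21\right) \frac{1}{8} \left(-36\right) = \left(- \frac{21}{8}\right) \left(-36\right) = \frac{189}{2}$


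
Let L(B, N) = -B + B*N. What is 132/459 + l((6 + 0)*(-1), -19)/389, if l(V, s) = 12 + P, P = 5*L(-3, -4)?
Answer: 30427/59517 ≈ 0.51123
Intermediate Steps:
P = 75 (P = 5*(-3*(-1 - 4)) = 5*(-3*(-5)) = 5*15 = 75)
l(V, s) = 87 (l(V, s) = 12 + 75 = 87)
132/459 + l((6 + 0)*(-1), -19)/389 = 132/459 + 87/389 = 132*(1/459) + 87*(1/389) = 44/153 + 87/389 = 30427/59517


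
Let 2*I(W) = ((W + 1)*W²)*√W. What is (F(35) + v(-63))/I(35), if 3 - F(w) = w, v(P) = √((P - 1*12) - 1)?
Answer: √35*(-16 + I*√19)/385875 ≈ -0.00024531 + 6.6829e-5*I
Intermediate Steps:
v(P) = √(-13 + P) (v(P) = √((P - 12) - 1) = √((-12 + P) - 1) = √(-13 + P))
F(w) = 3 - w
I(W) = W^(5/2)*(1 + W)/2 (I(W) = (((W + 1)*W²)*√W)/2 = (((1 + W)*W²)*√W)/2 = ((W²*(1 + W))*√W)/2 = (W^(5/2)*(1 + W))/2 = W^(5/2)*(1 + W)/2)
(F(35) + v(-63))/I(35) = ((3 - 1*35) + √(-13 - 63))/((35^(5/2)*(1 + 35)/2)) = ((3 - 35) + √(-76))/(((½)*(1225*√35)*36)) = (-32 + 2*I*√19)/((22050*√35)) = (-32 + 2*I*√19)*(√35/771750) = √35*(-32 + 2*I*√19)/771750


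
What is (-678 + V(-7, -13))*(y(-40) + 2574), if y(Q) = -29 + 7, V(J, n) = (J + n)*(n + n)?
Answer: -403216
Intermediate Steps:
V(J, n) = 2*n*(J + n) (V(J, n) = (J + n)*(2*n) = 2*n*(J + n))
y(Q) = -22
(-678 + V(-7, -13))*(y(-40) + 2574) = (-678 + 2*(-13)*(-7 - 13))*(-22 + 2574) = (-678 + 2*(-13)*(-20))*2552 = (-678 + 520)*2552 = -158*2552 = -403216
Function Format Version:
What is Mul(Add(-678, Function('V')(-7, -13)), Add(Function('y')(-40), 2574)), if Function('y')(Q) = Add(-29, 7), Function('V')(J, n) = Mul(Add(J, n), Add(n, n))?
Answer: -403216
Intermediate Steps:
Function('V')(J, n) = Mul(2, n, Add(J, n)) (Function('V')(J, n) = Mul(Add(J, n), Mul(2, n)) = Mul(2, n, Add(J, n)))
Function('y')(Q) = -22
Mul(Add(-678, Function('V')(-7, -13)), Add(Function('y')(-40), 2574)) = Mul(Add(-678, Mul(2, -13, Add(-7, -13))), Add(-22, 2574)) = Mul(Add(-678, Mul(2, -13, -20)), 2552) = Mul(Add(-678, 520), 2552) = Mul(-158, 2552) = -403216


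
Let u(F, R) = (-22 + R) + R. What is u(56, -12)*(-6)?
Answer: 276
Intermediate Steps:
u(F, R) = -22 + 2*R
u(56, -12)*(-6) = (-22 + 2*(-12))*(-6) = (-22 - 24)*(-6) = -46*(-6) = 276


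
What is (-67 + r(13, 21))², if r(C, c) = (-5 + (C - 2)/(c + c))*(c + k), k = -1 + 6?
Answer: 15952036/441 ≈ 36172.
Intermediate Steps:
k = 5
r(C, c) = (-5 + (-2 + C)/(2*c))*(5 + c) (r(C, c) = (-5 + (C - 2)/(c + c))*(c + 5) = (-5 + (-2 + C)/((2*c)))*(5 + c) = (-5 + (-2 + C)*(1/(2*c)))*(5 + c) = (-5 + (-2 + C)/(2*c))*(5 + c))
(-67 + r(13, 21))² = (-67 + (½)*(-10 + 5*13 - 1*21*(52 - 1*13 + 10*21))/21)² = (-67 + (½)*(1/21)*(-10 + 65 - 1*21*(52 - 13 + 210)))² = (-67 + (½)*(1/21)*(-10 + 65 - 1*21*249))² = (-67 + (½)*(1/21)*(-10 + 65 - 5229))² = (-67 + (½)*(1/21)*(-5174))² = (-67 - 2587/21)² = (-3994/21)² = 15952036/441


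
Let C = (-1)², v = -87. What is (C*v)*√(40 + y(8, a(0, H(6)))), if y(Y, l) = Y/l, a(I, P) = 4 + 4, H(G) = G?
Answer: -87*√41 ≈ -557.07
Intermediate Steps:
a(I, P) = 8
C = 1
(C*v)*√(40 + y(8, a(0, H(6)))) = (1*(-87))*√(40 + 8/8) = -87*√(40 + 8*(⅛)) = -87*√(40 + 1) = -87*√41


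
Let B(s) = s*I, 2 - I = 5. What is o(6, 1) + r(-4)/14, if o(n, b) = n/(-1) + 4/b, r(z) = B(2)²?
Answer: 4/7 ≈ 0.57143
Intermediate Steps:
I = -3 (I = 2 - 1*5 = 2 - 5 = -3)
B(s) = -3*s (B(s) = s*(-3) = -3*s)
r(z) = 36 (r(z) = (-3*2)² = (-6)² = 36)
o(n, b) = -n + 4/b (o(n, b) = n*(-1) + 4/b = -n + 4/b)
o(6, 1) + r(-4)/14 = (-1*6 + 4/1) + 36/14 = (-6 + 4*1) + (1/14)*36 = (-6 + 4) + 18/7 = -2 + 18/7 = 4/7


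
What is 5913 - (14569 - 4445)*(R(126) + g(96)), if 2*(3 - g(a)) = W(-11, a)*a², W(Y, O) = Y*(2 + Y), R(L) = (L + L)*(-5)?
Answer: 4631219589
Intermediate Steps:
R(L) = -10*L (R(L) = (2*L)*(-5) = -10*L)
g(a) = 3 - 99*a²/2 (g(a) = 3 - (-11*(2 - 11))*a²/2 = 3 - (-11*(-9))*a²/2 = 3 - 99*a²/2)
5913 - (14569 - 4445)*(R(126) + g(96)) = 5913 - (14569 - 4445)*(-10*126 + (3 - 99/2*96²)) = 5913 - 10124*(-1260 + (3 - 99/2*9216)) = 5913 - 10124*(-1260 + (3 - 456192)) = 5913 - 10124*(-1260 - 456189) = 5913 - 10124*(-457449) = 5913 - 1*(-4631213676) = 5913 + 4631213676 = 4631219589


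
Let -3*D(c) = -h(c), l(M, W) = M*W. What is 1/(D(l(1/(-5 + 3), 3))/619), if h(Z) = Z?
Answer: -1238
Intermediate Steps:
D(c) = c/3 (D(c) = -(-1)*c/3 = c/3)
1/(D(l(1/(-5 + 3), 3))/619) = 1/(((3/(-5 + 3))/3)/619) = 1/(((3/(-2))/3)*(1/619)) = 1/(((-1/2*3)/3)*(1/619)) = 1/(((1/3)*(-3/2))*(1/619)) = 1/(-1/2*1/619) = 1/(-1/1238) = -1238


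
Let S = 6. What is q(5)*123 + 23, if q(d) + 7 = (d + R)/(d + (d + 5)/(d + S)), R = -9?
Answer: -59882/65 ≈ -921.26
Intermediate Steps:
q(d) = -7 + (-9 + d)/(d + (5 + d)/(6 + d)) (q(d) = -7 + (d - 9)/(d + (d + 5)/(d + 6)) = -7 + (-9 + d)/(d + (5 + d)/(6 + d)))
q(5)*123 + 23 = ((-89 - 52*5 - 6*5**2)/(5 + 5**2 + 7*5))*123 + 23 = ((-89 - 260 - 6*25)/(5 + 25 + 35))*123 + 23 = ((-89 - 260 - 150)/65)*123 + 23 = ((1/65)*(-499))*123 + 23 = -499/65*123 + 23 = -61377/65 + 23 = -59882/65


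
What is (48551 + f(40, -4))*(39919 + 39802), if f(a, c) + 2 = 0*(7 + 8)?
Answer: 3870374829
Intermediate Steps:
f(a, c) = -2 (f(a, c) = -2 + 0*(7 + 8) = -2 + 0*15 = -2 + 0 = -2)
(48551 + f(40, -4))*(39919 + 39802) = (48551 - 2)*(39919 + 39802) = 48549*79721 = 3870374829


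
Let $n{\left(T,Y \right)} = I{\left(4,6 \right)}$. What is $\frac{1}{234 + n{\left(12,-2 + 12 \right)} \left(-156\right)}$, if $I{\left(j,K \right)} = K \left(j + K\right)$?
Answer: $- \frac{1}{9126} \approx -0.00010958$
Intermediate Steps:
$I{\left(j,K \right)} = K \left(K + j\right)$
$n{\left(T,Y \right)} = 60$ ($n{\left(T,Y \right)} = 6 \left(6 + 4\right) = 6 \cdot 10 = 60$)
$\frac{1}{234 + n{\left(12,-2 + 12 \right)} \left(-156\right)} = \frac{1}{234 + 60 \left(-156\right)} = \frac{1}{234 - 9360} = \frac{1}{-9126} = - \frac{1}{9126}$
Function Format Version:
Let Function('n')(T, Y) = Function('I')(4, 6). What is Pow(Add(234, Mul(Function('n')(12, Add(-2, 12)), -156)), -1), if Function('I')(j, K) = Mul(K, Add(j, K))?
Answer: Rational(-1, 9126) ≈ -0.00010958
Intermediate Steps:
Function('I')(j, K) = Mul(K, Add(K, j))
Function('n')(T, Y) = 60 (Function('n')(T, Y) = Mul(6, Add(6, 4)) = Mul(6, 10) = 60)
Pow(Add(234, Mul(Function('n')(12, Add(-2, 12)), -156)), -1) = Pow(Add(234, Mul(60, -156)), -1) = Pow(Add(234, -9360), -1) = Pow(-9126, -1) = Rational(-1, 9126)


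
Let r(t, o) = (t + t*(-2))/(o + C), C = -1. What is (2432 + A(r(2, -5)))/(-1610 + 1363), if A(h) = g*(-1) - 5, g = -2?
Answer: -2429/247 ≈ -9.8340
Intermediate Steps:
r(t, o) = -t/(-1 + o) (r(t, o) = (t + t*(-2))/(o - 1) = (t - 2*t)/(-1 + o) = (-t)/(-1 + o) = -t/(-1 + o))
A(h) = -3 (A(h) = -2*(-1) - 5 = 2 - 5 = -3)
(2432 + A(r(2, -5)))/(-1610 + 1363) = (2432 - 3)/(-1610 + 1363) = 2429/(-247) = 2429*(-1/247) = -2429/247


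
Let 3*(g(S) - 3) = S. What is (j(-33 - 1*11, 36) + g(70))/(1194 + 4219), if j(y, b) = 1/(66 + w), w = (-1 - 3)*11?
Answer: 1741/357258 ≈ 0.0048732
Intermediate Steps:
g(S) = 3 + S/3
w = -44 (w = -4*11 = -44)
j(y, b) = 1/22 (j(y, b) = 1/(66 - 44) = 1/22)
(j(-33 - 1*11, 36) + g(70))/(1194 + 4219) = (1/22 + (3 + (1/3)*70))/(1194 + 4219) = (1/22 + (3 + 70/3))/5413 = (1/22 + 79/3)*(1/5413) = (1741/66)*(1/5413) = 1741/357258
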